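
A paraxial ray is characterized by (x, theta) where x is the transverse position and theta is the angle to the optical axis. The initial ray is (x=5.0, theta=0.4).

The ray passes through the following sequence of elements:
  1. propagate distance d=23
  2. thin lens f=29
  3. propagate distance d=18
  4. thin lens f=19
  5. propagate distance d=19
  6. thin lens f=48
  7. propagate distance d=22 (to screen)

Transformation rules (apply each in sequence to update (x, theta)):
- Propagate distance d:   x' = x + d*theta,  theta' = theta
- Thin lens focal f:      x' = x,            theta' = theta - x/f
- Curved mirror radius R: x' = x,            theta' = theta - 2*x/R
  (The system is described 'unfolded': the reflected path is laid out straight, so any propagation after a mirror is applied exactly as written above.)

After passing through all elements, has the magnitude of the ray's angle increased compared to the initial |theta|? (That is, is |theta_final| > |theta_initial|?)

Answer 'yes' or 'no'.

Initial: x=5.0000 theta=0.4000
After 1 (propagate distance d=23): x=14.2000 theta=0.4000
After 2 (thin lens f=29): x=14.2000 theta=-13/145 (≈-0.0897)
After 3 (propagate distance d=18): x=365/29 (≈12.5862) theta=-13/145 (≈-0.0897)
After 4 (thin lens f=19): x=365/29 (≈12.5862) theta=-2072/2755 (≈-0.7521)
After 5 (propagate distance d=19): x=-247/145 (≈-1.7034) theta=-2072/2755 (≈-0.7521)
After 6 (thin lens f=48): x=-247/145 (≈-1.7034) theta=-94763/132240 (≈-0.7166)
After 7 (propagate distance d=22 (to screen)): x=-231005/13224 (≈-17.4686) theta=-94763/132240 (≈-0.7166)
|theta_initial|=0.4000 |theta_final|=94763/132240 (≈0.7166) -> increased

Answer: yes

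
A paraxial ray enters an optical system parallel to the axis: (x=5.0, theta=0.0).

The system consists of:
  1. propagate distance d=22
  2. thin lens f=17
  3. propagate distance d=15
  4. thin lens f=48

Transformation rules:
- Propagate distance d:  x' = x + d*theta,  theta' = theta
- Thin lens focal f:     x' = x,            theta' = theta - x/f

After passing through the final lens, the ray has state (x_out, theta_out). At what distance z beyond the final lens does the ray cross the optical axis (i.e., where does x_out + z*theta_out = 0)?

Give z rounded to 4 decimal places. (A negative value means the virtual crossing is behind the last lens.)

Initial: x=5.0000 theta=0.0000
After 1 (propagate distance d=22): x=5.0000 theta=0.0000
After 2 (thin lens f=17): x=5.0000 theta=-5/17 (≈-0.2941)
After 3 (propagate distance d=15): x=10/17 (≈0.5882) theta=-5/17 (≈-0.2941)
After 4 (thin lens f=48): x=10/17 (≈0.5882) theta=-125/408 (≈-0.3064)
z_focus = -x_out/theta_out = -(10/17)/(-125/408) = 1.9200
Rounded to 4 decimal places: z = 1.9200

Answer: 1.9200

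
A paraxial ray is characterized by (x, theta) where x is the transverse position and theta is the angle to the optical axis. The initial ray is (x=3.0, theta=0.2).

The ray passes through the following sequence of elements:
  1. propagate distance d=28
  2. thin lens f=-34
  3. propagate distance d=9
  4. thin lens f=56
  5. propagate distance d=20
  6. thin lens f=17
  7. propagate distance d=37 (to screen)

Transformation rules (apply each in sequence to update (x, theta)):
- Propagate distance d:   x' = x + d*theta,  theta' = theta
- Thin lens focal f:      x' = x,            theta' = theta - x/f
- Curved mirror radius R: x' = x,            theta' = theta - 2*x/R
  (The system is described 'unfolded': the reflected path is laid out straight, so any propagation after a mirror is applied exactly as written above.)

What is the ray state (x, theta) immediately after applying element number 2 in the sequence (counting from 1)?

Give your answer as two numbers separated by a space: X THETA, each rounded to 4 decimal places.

Initial: x=3.0000 theta=0.2000
After 1 (propagate distance d=28): x=8.6000 theta=0.2000
After 2 (thin lens f=-34): x=8.6000 theta=77/170 (≈0.4529)
Rounded to 4 decimal places: x = 8.6000, theta = 0.4529

Answer: 8.6000 0.4529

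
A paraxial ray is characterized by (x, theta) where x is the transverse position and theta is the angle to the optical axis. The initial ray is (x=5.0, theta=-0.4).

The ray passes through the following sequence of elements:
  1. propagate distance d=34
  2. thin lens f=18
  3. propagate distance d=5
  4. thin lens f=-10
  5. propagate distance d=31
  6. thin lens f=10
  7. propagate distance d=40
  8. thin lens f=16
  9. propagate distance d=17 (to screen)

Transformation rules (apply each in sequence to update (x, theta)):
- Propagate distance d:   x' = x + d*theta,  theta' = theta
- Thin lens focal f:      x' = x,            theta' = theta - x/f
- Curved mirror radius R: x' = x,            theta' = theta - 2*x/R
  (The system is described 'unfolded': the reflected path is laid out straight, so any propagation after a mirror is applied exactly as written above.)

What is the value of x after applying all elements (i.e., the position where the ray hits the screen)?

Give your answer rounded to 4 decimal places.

Answer: 36.4940

Derivation:
Initial: x=5.0000 theta=-0.4000
After 1 (propagate distance d=34): x=-8.6000 theta=-0.4000
After 2 (thin lens f=18): x=-8.6000 theta=7/90 (≈0.0778)
After 3 (propagate distance d=5): x=-739/90 (≈-8.2111) theta=7/90 (≈0.0778)
After 4 (thin lens f=-10): x=-739/90 (≈-8.2111) theta=-223/300 (≈-0.7433)
After 5 (propagate distance d=31): x=-28129/900 (≈-31.2544) theta=-223/300 (≈-0.7433)
After 6 (thin lens f=10): x=-28129/900 (≈-31.2544) theta=21439/9000 (≈2.3821)
After 7 (propagate distance d=40): x=64.0300 theta=21439/9000 (≈2.3821)
After 8 (thin lens f=16): x=64.0300 theta=-116623/72000 (≈-1.6198)
After 9 (propagate distance d=17 (to screen)): x=2627569/72000 (≈36.4940) theta=-116623/72000 (≈-1.6198)
Rounded to 4 decimal places: x = 36.4940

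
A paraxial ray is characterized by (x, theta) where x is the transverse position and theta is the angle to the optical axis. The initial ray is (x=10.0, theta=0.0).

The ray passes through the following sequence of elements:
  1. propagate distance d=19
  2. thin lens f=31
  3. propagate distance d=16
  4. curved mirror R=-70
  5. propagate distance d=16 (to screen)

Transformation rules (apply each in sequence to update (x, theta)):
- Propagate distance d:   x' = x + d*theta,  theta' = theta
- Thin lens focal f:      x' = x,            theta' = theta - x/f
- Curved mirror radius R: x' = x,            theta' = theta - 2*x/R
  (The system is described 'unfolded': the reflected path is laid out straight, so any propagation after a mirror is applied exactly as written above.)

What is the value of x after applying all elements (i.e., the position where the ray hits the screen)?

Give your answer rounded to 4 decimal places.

Initial: x=10.0000 theta=0.0000
After 1 (propagate distance d=19): x=10.0000 theta=0.0000
After 2 (thin lens f=31): x=10.0000 theta=-10/31 (≈-0.3226)
After 3 (propagate distance d=16): x=150/31 (≈4.8387) theta=-10/31 (≈-0.3226)
After 4 (curved mirror R=-70): x=150/31 (≈4.8387) theta=-40/217 (≈-0.1843)
After 5 (propagate distance d=16 (to screen)): x=410/217 (≈1.8894) theta=-40/217 (≈-0.1843)
Rounded to 4 decimal places: x = 1.8894

Answer: 1.8894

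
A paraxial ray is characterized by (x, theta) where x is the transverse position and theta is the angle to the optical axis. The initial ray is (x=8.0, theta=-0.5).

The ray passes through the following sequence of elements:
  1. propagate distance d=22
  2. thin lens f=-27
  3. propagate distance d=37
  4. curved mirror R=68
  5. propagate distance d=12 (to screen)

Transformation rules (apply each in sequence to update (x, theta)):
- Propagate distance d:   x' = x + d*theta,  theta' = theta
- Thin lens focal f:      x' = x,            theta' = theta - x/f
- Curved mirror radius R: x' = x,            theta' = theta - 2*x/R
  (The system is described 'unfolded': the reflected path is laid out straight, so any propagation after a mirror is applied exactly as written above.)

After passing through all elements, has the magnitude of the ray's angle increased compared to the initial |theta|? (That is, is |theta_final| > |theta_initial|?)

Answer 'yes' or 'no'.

Initial: x=8.0000 theta=-0.5000
After 1 (propagate distance d=22): x=-3.0000 theta=-0.5000
After 2 (thin lens f=-27): x=-3.0000 theta=-11/18 (≈-0.6111)
After 3 (propagate distance d=37): x=-461/18 (≈-25.6111) theta=-11/18 (≈-0.6111)
After 4 (curved mirror R=68): x=-461/18 (≈-25.6111) theta=29/204 (≈0.1422)
After 5 (propagate distance d=12 (to screen)): x=-7315/306 (≈-23.9052) theta=29/204 (≈0.1422)
|theta_initial|=0.5000 |theta_final|=29/204 (≈0.1422) -> not increased

Answer: no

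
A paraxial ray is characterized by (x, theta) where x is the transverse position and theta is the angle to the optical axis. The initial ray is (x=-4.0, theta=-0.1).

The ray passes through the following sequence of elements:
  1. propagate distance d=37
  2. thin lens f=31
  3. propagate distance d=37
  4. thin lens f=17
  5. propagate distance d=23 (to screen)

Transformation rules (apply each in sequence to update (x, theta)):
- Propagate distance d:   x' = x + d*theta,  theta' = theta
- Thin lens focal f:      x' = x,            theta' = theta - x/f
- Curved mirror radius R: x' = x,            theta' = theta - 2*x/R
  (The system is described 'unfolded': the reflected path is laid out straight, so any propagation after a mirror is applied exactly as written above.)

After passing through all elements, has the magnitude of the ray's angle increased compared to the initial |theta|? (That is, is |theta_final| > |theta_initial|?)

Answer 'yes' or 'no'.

Answer: yes

Derivation:
Initial: x=-4.0000 theta=-0.1000
After 1 (propagate distance d=37): x=-7.7000 theta=-0.1000
After 2 (thin lens f=31): x=-7.7000 theta=23/155 (≈0.1484)
After 3 (propagate distance d=37): x=-137/62 (≈-2.2097) theta=23/155 (≈0.1484)
After 4 (thin lens f=17): x=-137/62 (≈-2.2097) theta=1467/5270 (≈0.2784)
After 5 (propagate distance d=23 (to screen)): x=11048/2635 (≈4.1928) theta=1467/5270 (≈0.2784)
|theta_initial|=0.1000 |theta_final|=1467/5270 (≈0.2784) -> increased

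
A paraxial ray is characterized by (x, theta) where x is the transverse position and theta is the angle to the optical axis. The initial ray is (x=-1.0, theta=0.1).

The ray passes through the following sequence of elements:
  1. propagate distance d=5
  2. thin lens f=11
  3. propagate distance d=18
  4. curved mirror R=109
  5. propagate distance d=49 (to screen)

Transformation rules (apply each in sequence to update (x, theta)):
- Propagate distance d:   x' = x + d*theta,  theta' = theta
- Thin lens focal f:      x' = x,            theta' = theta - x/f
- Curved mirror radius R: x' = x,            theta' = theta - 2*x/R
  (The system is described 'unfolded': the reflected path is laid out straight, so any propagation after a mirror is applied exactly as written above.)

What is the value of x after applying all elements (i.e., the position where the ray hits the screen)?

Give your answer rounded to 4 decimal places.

Initial: x=-1.0000 theta=0.1000
After 1 (propagate distance d=5): x=-0.5000 theta=0.1000
After 2 (thin lens f=11): x=-0.5000 theta=8/55 (≈0.1455)
After 3 (propagate distance d=18): x=233/110 (≈2.1182) theta=8/55 (≈0.1455)
After 4 (curved mirror R=109): x=233/110 (≈2.1182) theta=639/5995 (≈0.1066)
After 5 (propagate distance d=49 (to screen)): x=88019/11990 (≈7.3410) theta=639/5995 (≈0.1066)
Rounded to 4 decimal places: x = 7.3410

Answer: 7.3410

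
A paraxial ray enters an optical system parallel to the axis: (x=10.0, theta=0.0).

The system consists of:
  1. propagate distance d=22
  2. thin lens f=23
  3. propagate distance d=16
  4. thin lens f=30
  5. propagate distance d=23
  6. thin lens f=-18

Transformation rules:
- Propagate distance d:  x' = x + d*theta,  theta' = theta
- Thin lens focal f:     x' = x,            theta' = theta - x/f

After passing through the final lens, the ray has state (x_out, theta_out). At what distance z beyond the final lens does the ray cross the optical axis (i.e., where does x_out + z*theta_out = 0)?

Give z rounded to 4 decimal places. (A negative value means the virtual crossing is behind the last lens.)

Initial: x=10.0000 theta=0.0000
After 1 (propagate distance d=22): x=10.0000 theta=0.0000
After 2 (thin lens f=23): x=10.0000 theta=-10/23 (≈-0.4348)
After 3 (propagate distance d=16): x=70/23 (≈3.0435) theta=-10/23 (≈-0.4348)
After 4 (thin lens f=30): x=70/23 (≈3.0435) theta=-37/69 (≈-0.5362)
After 5 (propagate distance d=23): x=-641/69 (≈-9.2899) theta=-37/69 (≈-0.5362)
After 6 (thin lens f=-18): x=-641/69 (≈-9.2899) theta=-1307/1242 (≈-1.0523)
z_focus = -x_out/theta_out = -(-641/69)/(-1307/1242) = -11538/1307 ≈ -8.8279
Rounded to 4 decimal places: z = -8.8279

Answer: -8.8279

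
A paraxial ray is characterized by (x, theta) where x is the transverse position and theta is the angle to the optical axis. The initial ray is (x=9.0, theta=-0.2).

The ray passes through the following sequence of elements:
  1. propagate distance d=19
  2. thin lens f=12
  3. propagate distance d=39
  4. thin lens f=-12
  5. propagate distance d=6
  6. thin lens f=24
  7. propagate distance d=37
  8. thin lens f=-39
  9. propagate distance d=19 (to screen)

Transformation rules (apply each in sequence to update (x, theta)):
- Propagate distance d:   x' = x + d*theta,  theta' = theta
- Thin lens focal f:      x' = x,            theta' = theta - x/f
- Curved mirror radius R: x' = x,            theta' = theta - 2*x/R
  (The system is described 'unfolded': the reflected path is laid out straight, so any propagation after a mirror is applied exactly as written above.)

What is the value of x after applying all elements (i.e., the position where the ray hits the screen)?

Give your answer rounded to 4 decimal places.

Initial: x=9.0000 theta=-0.2000
After 1 (propagate distance d=19): x=5.2000 theta=-0.2000
After 2 (thin lens f=12): x=5.2000 theta=-19/30 (≈-0.6333)
After 3 (propagate distance d=39): x=-19.5000 theta=-19/30 (≈-0.6333)
After 4 (thin lens f=-12): x=-19.5000 theta=-271/120 (≈-2.2583)
After 5 (propagate distance d=6): x=-33.0500 theta=-271/120 (≈-2.2583)
After 6 (thin lens f=24): x=-33.0500 theta=-141/160 (≈-0.8813)
After 7 (propagate distance d=37): x=-2101/32 (≈-65.6563) theta=-141/160 (≈-0.8813)
After 8 (thin lens f=-39): x=-2101/32 (≈-65.6563) theta=-4001/1560 (≈-2.5647)
After 9 (propagate distance d=19 (to screen)): x=-713771/6240 (≈-114.3864) theta=-4001/1560 (≈-2.5647)
Rounded to 4 decimal places: x = -114.3864

Answer: -114.3864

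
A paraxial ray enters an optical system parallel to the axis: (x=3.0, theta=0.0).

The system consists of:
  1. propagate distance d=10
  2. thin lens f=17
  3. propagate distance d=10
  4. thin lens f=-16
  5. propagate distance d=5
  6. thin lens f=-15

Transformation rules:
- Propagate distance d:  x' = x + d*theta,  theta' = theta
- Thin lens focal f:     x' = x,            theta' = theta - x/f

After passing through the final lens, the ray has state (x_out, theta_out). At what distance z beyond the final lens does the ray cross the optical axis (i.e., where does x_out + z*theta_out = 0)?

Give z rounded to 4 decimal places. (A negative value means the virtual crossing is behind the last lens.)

Answer: 14.7794

Derivation:
Initial: x=3.0000 theta=0.0000
After 1 (propagate distance d=10): x=3.0000 theta=0.0000
After 2 (thin lens f=17): x=3.0000 theta=-3/17 (≈-0.1765)
After 3 (propagate distance d=10): x=21/17 (≈1.2353) theta=-3/17 (≈-0.1765)
After 4 (thin lens f=-16): x=21/17 (≈1.2353) theta=-27/272 (≈-0.0993)
After 5 (propagate distance d=5): x=201/272 (≈0.7390) theta=-27/272 (≈-0.0993)
After 6 (thin lens f=-15): x=201/272 (≈0.7390) theta=-0.0500
z_focus = -x_out/theta_out = -(201/272)/(-0.0500) = 1005/68 ≈ 14.7794
Rounded to 4 decimal places: z = 14.7794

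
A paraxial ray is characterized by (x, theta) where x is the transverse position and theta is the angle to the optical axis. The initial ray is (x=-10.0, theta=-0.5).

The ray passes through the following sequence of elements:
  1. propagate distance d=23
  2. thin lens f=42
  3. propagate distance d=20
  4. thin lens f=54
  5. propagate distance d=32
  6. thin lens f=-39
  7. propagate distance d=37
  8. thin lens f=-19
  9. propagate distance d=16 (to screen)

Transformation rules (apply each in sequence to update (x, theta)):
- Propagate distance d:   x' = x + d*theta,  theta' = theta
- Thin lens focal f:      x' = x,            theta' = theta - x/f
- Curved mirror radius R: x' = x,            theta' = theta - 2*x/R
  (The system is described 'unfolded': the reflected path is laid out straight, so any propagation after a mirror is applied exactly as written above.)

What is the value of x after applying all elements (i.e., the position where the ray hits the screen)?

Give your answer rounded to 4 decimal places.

Initial: x=-10.0000 theta=-0.5000
After 1 (propagate distance d=23): x=-21.5000 theta=-0.5000
After 2 (thin lens f=42): x=-21.5000 theta=1/84 (≈0.0119)
After 3 (propagate distance d=20): x=-893/42 (≈-21.2619) theta=1/84 (≈0.0119)
After 4 (thin lens f=54): x=-893/42 (≈-21.2619) theta=230/567 (≈0.4056)
After 5 (propagate distance d=32): x=-9391/1134 (≈-8.2813) theta=230/567 (≈0.4056)
After 6 (thin lens f=-39): x=-9391/1134 (≈-8.2813) theta=8549/44226 (≈0.1933)
After 7 (propagate distance d=37): x=-24968/22113 (≈-1.1291) theta=8549/44226 (≈0.1933)
After 8 (thin lens f=-19): x=-24968/22113 (≈-1.1291) theta=112495/840294 (≈0.1339)
After 9 (propagate distance d=16 (to screen)): x=10912/10773 (≈1.0129) theta=112495/840294 (≈0.1339)
Rounded to 4 decimal places: x = 1.0129

Answer: 1.0129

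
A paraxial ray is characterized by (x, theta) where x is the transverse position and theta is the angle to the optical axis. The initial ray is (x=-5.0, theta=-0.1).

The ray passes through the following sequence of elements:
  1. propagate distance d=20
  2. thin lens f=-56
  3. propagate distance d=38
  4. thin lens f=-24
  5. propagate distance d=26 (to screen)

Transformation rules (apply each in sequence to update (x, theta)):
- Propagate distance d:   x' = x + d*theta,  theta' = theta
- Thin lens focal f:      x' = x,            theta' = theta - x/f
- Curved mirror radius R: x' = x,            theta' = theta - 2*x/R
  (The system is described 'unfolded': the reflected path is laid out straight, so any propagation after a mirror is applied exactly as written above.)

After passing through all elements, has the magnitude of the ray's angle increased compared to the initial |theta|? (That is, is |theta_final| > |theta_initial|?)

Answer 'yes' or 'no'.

Initial: x=-5.0000 theta=-0.1000
After 1 (propagate distance d=20): x=-7.0000 theta=-0.1000
After 2 (thin lens f=-56): x=-7.0000 theta=-0.2250
After 3 (propagate distance d=38): x=-15.5500 theta=-0.2250
After 4 (thin lens f=-24): x=-15.5500 theta=-419/480 (≈-0.8729)
After 5 (propagate distance d=26 (to screen)): x=-9179/240 (≈-38.2458) theta=-419/480 (≈-0.8729)
|theta_initial|=0.1000 |theta_final|=419/480 (≈0.8729) -> increased

Answer: yes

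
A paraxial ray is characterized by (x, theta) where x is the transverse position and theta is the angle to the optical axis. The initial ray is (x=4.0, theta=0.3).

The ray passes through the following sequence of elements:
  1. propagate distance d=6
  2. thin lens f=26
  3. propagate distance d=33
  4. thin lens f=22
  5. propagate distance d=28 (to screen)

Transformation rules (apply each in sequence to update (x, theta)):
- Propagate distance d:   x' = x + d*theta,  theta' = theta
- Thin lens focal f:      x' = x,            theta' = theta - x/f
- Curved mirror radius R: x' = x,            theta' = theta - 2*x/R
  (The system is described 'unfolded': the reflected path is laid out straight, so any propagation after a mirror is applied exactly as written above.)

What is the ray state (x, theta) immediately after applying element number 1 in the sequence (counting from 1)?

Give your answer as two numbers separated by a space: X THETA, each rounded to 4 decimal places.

Answer: 5.8000 0.3000

Derivation:
Initial: x=4.0000 theta=0.3000
After 1 (propagate distance d=6): x=5.8000 theta=0.3000
Rounded to 4 decimal places: x = 5.8000, theta = 0.3000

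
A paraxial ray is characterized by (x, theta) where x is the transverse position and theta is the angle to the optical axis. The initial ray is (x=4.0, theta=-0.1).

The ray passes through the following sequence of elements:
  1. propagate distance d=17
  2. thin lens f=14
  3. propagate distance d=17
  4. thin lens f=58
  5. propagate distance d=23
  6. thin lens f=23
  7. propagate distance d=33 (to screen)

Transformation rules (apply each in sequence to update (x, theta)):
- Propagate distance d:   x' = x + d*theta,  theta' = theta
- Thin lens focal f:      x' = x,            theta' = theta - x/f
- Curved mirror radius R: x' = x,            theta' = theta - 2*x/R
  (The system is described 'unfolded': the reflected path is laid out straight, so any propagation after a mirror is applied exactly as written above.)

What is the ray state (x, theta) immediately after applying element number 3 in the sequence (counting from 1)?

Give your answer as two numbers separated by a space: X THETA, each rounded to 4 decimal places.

Initial: x=4.0000 theta=-0.1000
After 1 (propagate distance d=17): x=2.3000 theta=-0.1000
After 2 (thin lens f=14): x=2.3000 theta=-37/140 (≈-0.2643)
After 3 (propagate distance d=17): x=-307/140 (≈-2.1929) theta=-37/140 (≈-0.2643)
Rounded to 4 decimal places: x = -2.1929, theta = -0.2643

Answer: -2.1929 -0.2643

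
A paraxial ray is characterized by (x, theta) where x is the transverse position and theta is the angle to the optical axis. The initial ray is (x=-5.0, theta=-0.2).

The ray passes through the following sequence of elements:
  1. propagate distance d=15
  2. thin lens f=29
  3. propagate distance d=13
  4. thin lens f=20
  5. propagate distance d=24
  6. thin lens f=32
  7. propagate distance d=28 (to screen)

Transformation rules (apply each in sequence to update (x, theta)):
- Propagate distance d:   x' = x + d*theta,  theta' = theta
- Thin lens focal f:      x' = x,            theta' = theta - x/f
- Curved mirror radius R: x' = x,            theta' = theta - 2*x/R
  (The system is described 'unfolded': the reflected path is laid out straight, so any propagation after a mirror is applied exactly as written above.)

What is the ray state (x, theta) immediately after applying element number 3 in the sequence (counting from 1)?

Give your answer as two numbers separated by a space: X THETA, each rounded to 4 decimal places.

Initial: x=-5.0000 theta=-0.2000
After 1 (propagate distance d=15): x=-8.0000 theta=-0.2000
After 2 (thin lens f=29): x=-8.0000 theta=11/145 (≈0.0759)
After 3 (propagate distance d=13): x=-1017/145 (≈-7.0138) theta=11/145 (≈0.0759)
Rounded to 4 decimal places: x = -7.0138, theta = 0.0759

Answer: -7.0138 0.0759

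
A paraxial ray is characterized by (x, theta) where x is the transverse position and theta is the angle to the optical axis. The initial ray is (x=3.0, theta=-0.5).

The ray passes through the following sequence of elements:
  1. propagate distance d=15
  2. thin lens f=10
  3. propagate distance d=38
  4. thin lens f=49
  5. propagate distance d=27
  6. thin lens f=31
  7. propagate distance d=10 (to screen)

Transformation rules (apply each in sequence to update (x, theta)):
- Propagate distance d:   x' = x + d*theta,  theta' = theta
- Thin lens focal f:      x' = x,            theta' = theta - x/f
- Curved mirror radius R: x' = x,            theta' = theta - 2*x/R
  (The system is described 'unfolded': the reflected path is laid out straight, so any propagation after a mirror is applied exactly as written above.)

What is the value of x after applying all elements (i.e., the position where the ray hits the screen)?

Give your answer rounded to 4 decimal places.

Initial: x=3.0000 theta=-0.5000
After 1 (propagate distance d=15): x=-4.5000 theta=-0.5000
After 2 (thin lens f=10): x=-4.5000 theta=-0.0500
After 3 (propagate distance d=38): x=-6.4000 theta=-0.0500
After 4 (thin lens f=49): x=-6.4000 theta=79/980 (≈0.0806)
After 5 (propagate distance d=27): x=-4139/980 (≈-4.2235) theta=79/980 (≈0.0806)
After 6 (thin lens f=31): x=-4139/980 (≈-4.2235) theta=1647/7595 (≈0.2169)
After 7 (propagate distance d=10 (to screen)): x=-62429/30380 (≈-2.0549) theta=1647/7595 (≈0.2169)
Rounded to 4 decimal places: x = -2.0549

Answer: -2.0549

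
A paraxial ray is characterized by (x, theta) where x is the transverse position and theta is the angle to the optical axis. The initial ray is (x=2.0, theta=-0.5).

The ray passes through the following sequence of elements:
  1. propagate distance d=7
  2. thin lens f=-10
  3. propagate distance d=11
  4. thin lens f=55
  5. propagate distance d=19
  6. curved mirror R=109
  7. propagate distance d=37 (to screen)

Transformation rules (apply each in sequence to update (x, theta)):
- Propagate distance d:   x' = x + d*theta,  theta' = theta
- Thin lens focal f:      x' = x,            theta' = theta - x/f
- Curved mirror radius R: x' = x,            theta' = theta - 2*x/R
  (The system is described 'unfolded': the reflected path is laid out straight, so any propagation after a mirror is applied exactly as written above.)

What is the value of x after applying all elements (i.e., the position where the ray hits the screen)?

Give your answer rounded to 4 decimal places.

Answer: -24.0145

Derivation:
Initial: x=2.0000 theta=-0.5000
After 1 (propagate distance d=7): x=-1.5000 theta=-0.5000
After 2 (thin lens f=-10): x=-1.5000 theta=-0.6500
After 3 (propagate distance d=11): x=-8.6500 theta=-0.6500
After 4 (thin lens f=55): x=-8.6500 theta=-271/550 (≈-0.4927)
After 5 (propagate distance d=19): x=-19813/1100 (≈-18.0118) theta=-271/550 (≈-0.4927)
After 6 (curved mirror R=109): x=-19813/1100 (≈-18.0118) theta=-4863/29975 (≈-0.1622)
After 7 (propagate distance d=37 (to screen)): x=-2879341/119900 (≈-24.0145) theta=-4863/29975 (≈-0.1622)
Rounded to 4 decimal places: x = -24.0145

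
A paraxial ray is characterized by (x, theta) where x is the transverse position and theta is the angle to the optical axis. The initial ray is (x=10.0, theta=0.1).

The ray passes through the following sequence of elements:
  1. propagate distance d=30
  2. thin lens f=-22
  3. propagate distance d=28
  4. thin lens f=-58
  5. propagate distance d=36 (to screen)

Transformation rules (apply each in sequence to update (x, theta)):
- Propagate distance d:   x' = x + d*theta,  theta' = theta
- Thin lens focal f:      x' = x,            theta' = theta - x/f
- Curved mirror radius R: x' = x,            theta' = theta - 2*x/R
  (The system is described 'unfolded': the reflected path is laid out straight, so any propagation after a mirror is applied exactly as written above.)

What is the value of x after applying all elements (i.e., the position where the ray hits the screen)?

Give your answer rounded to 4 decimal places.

Answer: 77.2947

Derivation:
Initial: x=10.0000 theta=0.1000
After 1 (propagate distance d=30): x=13.0000 theta=0.1000
After 2 (thin lens f=-22): x=13.0000 theta=38/55 (≈0.6909)
After 3 (propagate distance d=28): x=1779/55 (≈32.3455) theta=38/55 (≈0.6909)
After 4 (thin lens f=-58): x=1779/55 (≈32.3455) theta=3983/3190 (≈1.2486)
After 5 (propagate distance d=36 (to screen)): x=24657/319 (≈77.2947) theta=3983/3190 (≈1.2486)
Rounded to 4 decimal places: x = 77.2947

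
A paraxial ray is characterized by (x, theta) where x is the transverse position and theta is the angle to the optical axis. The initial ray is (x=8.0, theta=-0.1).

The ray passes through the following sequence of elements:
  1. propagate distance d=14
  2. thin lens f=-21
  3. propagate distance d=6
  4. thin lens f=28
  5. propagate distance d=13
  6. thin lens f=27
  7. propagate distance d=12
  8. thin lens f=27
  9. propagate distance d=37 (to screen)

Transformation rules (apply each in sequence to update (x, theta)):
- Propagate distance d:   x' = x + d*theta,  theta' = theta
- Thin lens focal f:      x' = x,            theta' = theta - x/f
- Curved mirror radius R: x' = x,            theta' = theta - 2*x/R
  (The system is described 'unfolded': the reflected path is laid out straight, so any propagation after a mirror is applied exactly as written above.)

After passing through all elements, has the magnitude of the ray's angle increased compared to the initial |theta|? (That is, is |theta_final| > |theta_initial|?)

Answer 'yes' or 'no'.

Answer: yes

Derivation:
Initial: x=8.0000 theta=-0.1000
After 1 (propagate distance d=14): x=6.6000 theta=-0.1000
After 2 (thin lens f=-21): x=6.6000 theta=3/14 (≈0.2143)
After 3 (propagate distance d=6): x=276/35 (≈7.8857) theta=3/14 (≈0.2143)
After 4 (thin lens f=28): x=276/35 (≈7.8857) theta=-33/490 (≈-0.0673)
After 5 (propagate distance d=13): x=687/98 (≈7.0102) theta=-33/490 (≈-0.0673)
After 6 (thin lens f=27): x=687/98 (≈7.0102) theta=-103/315 (≈-0.3270)
After 7 (propagate distance d=12): x=4537/1470 (≈3.0864) theta=-103/315 (≈-0.3270)
After 8 (thin lens f=27): x=4537/1470 (≈3.0864) theta=-3503/7938 (≈-0.4413)
After 9 (propagate distance d=37 (to screen)): x=-262778/19845 (≈-13.2415) theta=-3503/7938 (≈-0.4413)
|theta_initial|=0.1000 |theta_final|=3503/7938 (≈0.4413) -> increased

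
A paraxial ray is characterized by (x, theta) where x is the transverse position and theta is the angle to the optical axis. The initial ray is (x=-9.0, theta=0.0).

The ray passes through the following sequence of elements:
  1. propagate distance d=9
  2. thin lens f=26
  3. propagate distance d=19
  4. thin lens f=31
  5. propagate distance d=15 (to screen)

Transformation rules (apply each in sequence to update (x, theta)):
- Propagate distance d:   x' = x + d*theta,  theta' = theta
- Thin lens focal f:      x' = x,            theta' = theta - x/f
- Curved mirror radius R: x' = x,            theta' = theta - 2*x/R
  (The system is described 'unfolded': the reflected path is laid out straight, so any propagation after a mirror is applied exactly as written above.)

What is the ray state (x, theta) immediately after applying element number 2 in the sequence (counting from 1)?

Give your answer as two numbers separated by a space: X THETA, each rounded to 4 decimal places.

Answer: -9.0000 0.3462

Derivation:
Initial: x=-9.0000 theta=0.0000
After 1 (propagate distance d=9): x=-9.0000 theta=0.0000
After 2 (thin lens f=26): x=-9.0000 theta=9/26 (≈0.3462)
Rounded to 4 decimal places: x = -9.0000, theta = 0.3462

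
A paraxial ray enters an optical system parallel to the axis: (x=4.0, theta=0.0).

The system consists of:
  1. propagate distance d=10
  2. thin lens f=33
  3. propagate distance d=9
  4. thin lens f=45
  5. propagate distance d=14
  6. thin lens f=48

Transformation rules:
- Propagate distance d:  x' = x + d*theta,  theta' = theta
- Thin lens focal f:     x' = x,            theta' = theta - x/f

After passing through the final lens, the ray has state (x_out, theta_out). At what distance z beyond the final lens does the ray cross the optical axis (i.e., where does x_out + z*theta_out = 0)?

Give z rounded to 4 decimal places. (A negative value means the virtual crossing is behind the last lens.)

Answer: 1.5972

Derivation:
Initial: x=4.0000 theta=0.0000
After 1 (propagate distance d=10): x=4.0000 theta=0.0000
After 2 (thin lens f=33): x=4.0000 theta=-4/33 (≈-0.1212)
After 3 (propagate distance d=9): x=32/11 (≈2.9091) theta=-4/33 (≈-0.1212)
After 4 (thin lens f=45): x=32/11 (≈2.9091) theta=-92/495 (≈-0.1859)
After 5 (propagate distance d=14): x=152/495 (≈0.3071) theta=-92/495 (≈-0.1859)
After 6 (thin lens f=48): x=152/495 (≈0.3071) theta=-571/2970 (≈-0.1923)
z_focus = -x_out/theta_out = -(152/495)/(-571/2970) = 912/571 ≈ 1.5972
Rounded to 4 decimal places: z = 1.5972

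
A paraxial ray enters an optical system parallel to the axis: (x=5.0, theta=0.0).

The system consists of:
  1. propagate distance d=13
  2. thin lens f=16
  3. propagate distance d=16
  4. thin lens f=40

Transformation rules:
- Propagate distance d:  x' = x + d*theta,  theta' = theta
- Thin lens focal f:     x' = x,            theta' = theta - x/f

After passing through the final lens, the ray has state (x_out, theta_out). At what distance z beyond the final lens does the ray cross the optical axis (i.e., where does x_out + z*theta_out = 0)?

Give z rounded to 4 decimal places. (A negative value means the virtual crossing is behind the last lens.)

Answer: 0.0000

Derivation:
Initial: x=5.0000 theta=0.0000
After 1 (propagate distance d=13): x=5.0000 theta=0.0000
After 2 (thin lens f=16): x=5.0000 theta=-0.3125
After 3 (propagate distance d=16): x=0.0000 theta=-0.3125
After 4 (thin lens f=40): x=0.0000 theta=-0.3125
z_focus = -x_out/theta_out = -(0.0000)/(-0.3125) = 0.0000
Rounded to 4 decimal places: z = 0.0000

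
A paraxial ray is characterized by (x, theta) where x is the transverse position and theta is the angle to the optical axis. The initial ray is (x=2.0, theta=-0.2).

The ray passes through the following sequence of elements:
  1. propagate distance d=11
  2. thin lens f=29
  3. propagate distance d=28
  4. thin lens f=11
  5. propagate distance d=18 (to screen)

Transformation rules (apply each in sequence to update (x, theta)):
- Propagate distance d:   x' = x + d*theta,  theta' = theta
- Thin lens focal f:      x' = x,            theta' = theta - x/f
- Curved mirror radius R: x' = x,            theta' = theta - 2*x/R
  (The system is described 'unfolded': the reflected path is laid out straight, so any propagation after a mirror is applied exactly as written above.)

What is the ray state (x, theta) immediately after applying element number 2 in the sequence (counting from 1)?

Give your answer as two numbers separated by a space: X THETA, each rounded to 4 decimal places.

Initial: x=2.0000 theta=-0.2000
After 1 (propagate distance d=11): x=-0.2000 theta=-0.2000
After 2 (thin lens f=29): x=-0.2000 theta=-28/145 (≈-0.1931)
Rounded to 4 decimal places: x = -0.2000, theta = -0.1931

Answer: -0.2000 -0.1931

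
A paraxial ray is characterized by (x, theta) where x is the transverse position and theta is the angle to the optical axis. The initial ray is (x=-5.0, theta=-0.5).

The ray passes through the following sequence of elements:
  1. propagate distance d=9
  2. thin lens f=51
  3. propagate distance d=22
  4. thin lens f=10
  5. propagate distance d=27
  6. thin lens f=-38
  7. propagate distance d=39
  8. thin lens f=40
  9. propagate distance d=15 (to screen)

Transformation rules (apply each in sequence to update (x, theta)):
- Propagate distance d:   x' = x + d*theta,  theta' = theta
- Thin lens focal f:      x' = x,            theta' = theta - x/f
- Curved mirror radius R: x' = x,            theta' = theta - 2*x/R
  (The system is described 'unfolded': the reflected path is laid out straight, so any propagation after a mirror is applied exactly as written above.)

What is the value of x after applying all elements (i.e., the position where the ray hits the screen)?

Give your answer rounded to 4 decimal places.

Initial: x=-5.0000 theta=-0.5000
After 1 (propagate distance d=9): x=-9.5000 theta=-0.5000
After 2 (thin lens f=51): x=-9.5000 theta=-16/51 (≈-0.3137)
After 3 (propagate distance d=22): x=-1673/102 (≈-16.4020) theta=-16/51 (≈-0.3137)
After 4 (thin lens f=10): x=-1673/102 (≈-16.4020) theta=451/340 (≈1.3265)
After 5 (propagate distance d=27): x=19801/1020 (≈19.4127) theta=451/340 (≈1.3265)
After 6 (thin lens f=-38): x=19801/1020 (≈19.4127) theta=14243/7752 (≈1.8373)
After 7 (propagate distance d=39): x=3529823/38760 (≈91.0687) theta=14243/7752 (≈1.8373)
After 8 (thin lens f=40): x=3529823/38760 (≈91.0687) theta=-681223/1550400 (≈-0.4394)
After 9 (propagate distance d=15 (to screen)): x=5238983/62016 (≈84.4779) theta=-681223/1550400 (≈-0.4394)
Rounded to 4 decimal places: x = 84.4779

Answer: 84.4779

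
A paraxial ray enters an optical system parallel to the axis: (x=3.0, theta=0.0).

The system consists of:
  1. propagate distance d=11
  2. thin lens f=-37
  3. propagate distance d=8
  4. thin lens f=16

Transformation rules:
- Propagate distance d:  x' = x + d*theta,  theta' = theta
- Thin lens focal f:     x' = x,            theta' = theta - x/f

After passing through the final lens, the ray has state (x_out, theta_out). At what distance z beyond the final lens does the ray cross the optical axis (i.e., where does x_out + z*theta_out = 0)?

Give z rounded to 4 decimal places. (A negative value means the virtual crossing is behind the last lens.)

Answer: 24.8276

Derivation:
Initial: x=3.0000 theta=0.0000
After 1 (propagate distance d=11): x=3.0000 theta=0.0000
After 2 (thin lens f=-37): x=3.0000 theta=3/37 (≈0.0811)
After 3 (propagate distance d=8): x=135/37 (≈3.6486) theta=3/37 (≈0.0811)
After 4 (thin lens f=16): x=135/37 (≈3.6486) theta=-87/592 (≈-0.1470)
z_focus = -x_out/theta_out = -(135/37)/(-87/592) = 720/29 ≈ 24.8276
Rounded to 4 decimal places: z = 24.8276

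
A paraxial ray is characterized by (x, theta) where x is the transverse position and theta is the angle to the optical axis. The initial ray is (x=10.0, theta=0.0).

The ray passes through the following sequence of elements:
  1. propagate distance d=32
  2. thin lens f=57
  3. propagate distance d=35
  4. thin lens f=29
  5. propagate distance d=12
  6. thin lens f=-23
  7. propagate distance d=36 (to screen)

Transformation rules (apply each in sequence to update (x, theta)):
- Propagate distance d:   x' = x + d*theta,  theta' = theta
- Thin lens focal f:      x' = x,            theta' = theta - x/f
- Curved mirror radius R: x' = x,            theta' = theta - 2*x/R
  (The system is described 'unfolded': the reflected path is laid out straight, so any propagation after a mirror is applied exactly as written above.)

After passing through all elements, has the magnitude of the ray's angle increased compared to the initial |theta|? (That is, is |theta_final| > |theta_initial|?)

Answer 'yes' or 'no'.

Initial: x=10.0000 theta=0.0000
After 1 (propagate distance d=32): x=10.0000 theta=0.0000
After 2 (thin lens f=57): x=10.0000 theta=-10/57 (≈-0.1754)
After 3 (propagate distance d=35): x=220/57 (≈3.8596) theta=-10/57 (≈-0.1754)
After 4 (thin lens f=29): x=220/57 (≈3.8596) theta=-170/551 (≈-0.3085)
After 5 (propagate distance d=12): x=260/1653 (≈0.1573) theta=-170/551 (≈-0.3085)
After 6 (thin lens f=-23): x=260/1653 (≈0.1573) theta=-11470/38019 (≈-0.3017)
After 7 (propagate distance d=36 (to screen)): x=-406940/38019 (≈-10.7036) theta=-11470/38019 (≈-0.3017)
|theta_initial|=0.0000 |theta_final|=11470/38019 (≈0.3017) -> increased

Answer: yes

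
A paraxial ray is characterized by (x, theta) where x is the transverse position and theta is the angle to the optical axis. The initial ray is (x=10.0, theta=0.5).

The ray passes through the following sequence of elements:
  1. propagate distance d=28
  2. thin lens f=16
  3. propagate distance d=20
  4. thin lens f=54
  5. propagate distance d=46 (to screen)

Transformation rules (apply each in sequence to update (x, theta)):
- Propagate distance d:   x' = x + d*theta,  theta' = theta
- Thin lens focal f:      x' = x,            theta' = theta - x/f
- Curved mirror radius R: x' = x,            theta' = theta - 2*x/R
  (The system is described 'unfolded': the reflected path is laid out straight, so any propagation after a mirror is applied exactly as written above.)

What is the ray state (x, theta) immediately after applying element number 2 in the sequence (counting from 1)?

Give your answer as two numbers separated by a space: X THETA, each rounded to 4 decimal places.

Initial: x=10.0000 theta=0.5000
After 1 (propagate distance d=28): x=24.0000 theta=0.5000
After 2 (thin lens f=16): x=24.0000 theta=-1.0000
Rounded to 4 decimal places: x = 24.0000, theta = -1.0000

Answer: 24.0000 -1.0000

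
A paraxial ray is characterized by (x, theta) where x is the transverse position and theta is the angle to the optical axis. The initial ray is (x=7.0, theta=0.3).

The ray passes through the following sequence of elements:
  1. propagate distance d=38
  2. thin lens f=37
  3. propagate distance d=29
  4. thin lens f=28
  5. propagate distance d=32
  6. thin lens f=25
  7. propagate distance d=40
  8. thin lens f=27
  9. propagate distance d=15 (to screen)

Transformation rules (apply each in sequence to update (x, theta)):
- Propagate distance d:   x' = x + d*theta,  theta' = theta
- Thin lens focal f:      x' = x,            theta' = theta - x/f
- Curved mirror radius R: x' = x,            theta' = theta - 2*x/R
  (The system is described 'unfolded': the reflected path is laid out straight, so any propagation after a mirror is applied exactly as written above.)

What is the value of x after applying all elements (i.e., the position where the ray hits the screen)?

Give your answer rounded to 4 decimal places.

Answer: -14.2673

Derivation:
Initial: x=7.0000 theta=0.3000
After 1 (propagate distance d=38): x=18.4000 theta=0.3000
After 2 (thin lens f=37): x=18.4000 theta=-73/370 (≈-0.1973)
After 3 (propagate distance d=29): x=4691/370 (≈12.6784) theta=-73/370 (≈-0.1973)
After 4 (thin lens f=28): x=4691/370 (≈12.6784) theta=-1347/2072 (≈-0.6501)
After 5 (propagate distance d=32): x=-21043/2590 (≈-8.1247) theta=-1347/2072 (≈-0.6501)
After 6 (thin lens f=25): x=-21043/2590 (≈-8.1247) theta=-12029/37000 (≈-0.3251)
After 7 (propagate distance d=40): x=-273621/12950 (≈-21.1290) theta=-12029/37000 (≈-0.3251)
After 8 (thin lens f=27): x=-273621/12950 (≈-21.1290) theta=1066313/2331000 (≈0.4574)
After 9 (propagate distance d=15 (to screen)): x=-2217139/155400 (≈-14.2673) theta=1066313/2331000 (≈0.4574)
Rounded to 4 decimal places: x = -14.2673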